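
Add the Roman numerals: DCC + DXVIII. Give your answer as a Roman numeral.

DCC = 700
DXVIII = 518
700 + 518 = 1218

MCCXVIII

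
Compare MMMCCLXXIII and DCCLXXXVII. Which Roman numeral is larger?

MMMCCLXXIII = 3273
DCCLXXXVII = 787
3273 is larger

MMMCCLXXIII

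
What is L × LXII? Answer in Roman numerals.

L = 50
LXII = 62
50 × 62 = 3100

MMMC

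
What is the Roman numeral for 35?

Convert 35 to Roman numerals:
  35 contains 3×10 (XXX)
  5 contains 1×5 (V)

XXXV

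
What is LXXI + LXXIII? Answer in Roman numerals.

LXXI = 71
LXXIII = 73
71 + 73 = 144

CXLIV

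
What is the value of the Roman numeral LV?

LV: L=50, V=5
50 + 5 = 55

55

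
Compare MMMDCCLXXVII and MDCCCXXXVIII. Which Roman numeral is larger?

MMMDCCLXXVII = 3777
MDCCCXXXVIII = 1838
3777 is larger

MMMDCCLXXVII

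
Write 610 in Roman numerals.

Convert 610 to Roman numerals:
  610 contains 1×500 (D)
  110 contains 1×100 (C)
  10 contains 1×10 (X)

DCX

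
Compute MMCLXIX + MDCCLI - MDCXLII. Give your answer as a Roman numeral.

MMCLXIX = 2169, MDCCLI = 1751, MDCXLII = 1642
2169 + 1751 = 3920
3920 - 1642 = 2278

MMCCLXXVIII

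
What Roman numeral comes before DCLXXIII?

DCLXXIII = 673; previous is 672

DCLXXII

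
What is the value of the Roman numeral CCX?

CCX: C=100, C=100, X=10
100 + 100 + 10 = 210

210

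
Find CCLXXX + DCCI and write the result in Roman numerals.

CCLXXX = 280
DCCI = 701
280 + 701 = 981

CMLXXXI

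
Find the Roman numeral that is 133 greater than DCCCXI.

DCCCXI = 811
811 + 133 = 944

CMXLIV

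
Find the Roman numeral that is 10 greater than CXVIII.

CXVIII = 118
118 + 10 = 128

CXXVIII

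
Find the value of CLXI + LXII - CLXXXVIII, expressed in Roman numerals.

CLXI = 161, LXII = 62, CLXXXVIII = 188
161 + 62 = 223
223 - 188 = 35

XXXV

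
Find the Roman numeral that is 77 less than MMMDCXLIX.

MMMDCXLIX = 3649
3649 - 77 = 3572

MMMDLXXII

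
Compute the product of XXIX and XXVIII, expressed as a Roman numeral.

XXIX = 29
XXVIII = 28
29 × 28 = 812

DCCCXII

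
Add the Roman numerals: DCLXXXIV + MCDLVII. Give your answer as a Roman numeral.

DCLXXXIV = 684
MCDLVII = 1457
684 + 1457 = 2141

MMCXLI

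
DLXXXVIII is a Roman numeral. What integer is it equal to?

DLXXXVIII: D=500, L=50, X=10, X=10, X=10, V=5, I=1, I=1, I=1
500 + 50 + 10 + 10 + 10 + 5 + 1 + 1 + 1 = 588

588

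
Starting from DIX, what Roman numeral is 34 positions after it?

DIX = 509
509 + 34 = 543

DXLIII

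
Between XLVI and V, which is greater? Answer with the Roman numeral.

XLVI = 46
V = 5
46 is larger

XLVI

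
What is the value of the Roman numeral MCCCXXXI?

MCCCXXXI: M=1000, C=100, C=100, C=100, X=10, X=10, X=10, I=1
1000 + 100 + 100 + 100 + 10 + 10 + 10 + 1 = 1331

1331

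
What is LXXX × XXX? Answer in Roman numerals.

LXXX = 80
XXX = 30
80 × 30 = 2400

MMCD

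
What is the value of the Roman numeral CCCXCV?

CCCXCV: C=100, C=100, C=100, XC=90, V=5
100 + 100 + 100 + 90 + 5 = 395

395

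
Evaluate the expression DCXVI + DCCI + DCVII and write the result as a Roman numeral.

DCXVI = 616, DCCI = 701, DCVII = 607
616 + 701 = 1317
1317 + 607 = 1924

MCMXXIV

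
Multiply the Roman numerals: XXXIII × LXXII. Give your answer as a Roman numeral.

XXXIII = 33
LXXII = 72
33 × 72 = 2376

MMCCCLXXVI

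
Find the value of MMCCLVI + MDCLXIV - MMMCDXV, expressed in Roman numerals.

MMCCLVI = 2256, MDCLXIV = 1664, MMMCDXV = 3415
2256 + 1664 = 3920
3920 - 3415 = 505

DV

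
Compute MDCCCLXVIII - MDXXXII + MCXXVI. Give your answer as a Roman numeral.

MDCCCLXVIII = 1868, MDXXXII = 1532, MCXXVI = 1126
1868 - 1532 = 336
336 + 1126 = 1462

MCDLXII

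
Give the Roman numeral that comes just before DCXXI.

DCXXI = 621; previous is 620

DCXX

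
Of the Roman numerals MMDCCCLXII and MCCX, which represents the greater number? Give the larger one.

MMDCCCLXII = 2862
MCCX = 1210
2862 is larger

MMDCCCLXII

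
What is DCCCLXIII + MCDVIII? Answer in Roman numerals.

DCCCLXIII = 863
MCDVIII = 1408
863 + 1408 = 2271

MMCCLXXI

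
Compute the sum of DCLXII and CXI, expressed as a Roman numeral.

DCLXII = 662
CXI = 111
662 + 111 = 773

DCCLXXIII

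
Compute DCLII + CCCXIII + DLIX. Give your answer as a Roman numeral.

DCLII = 652, CCCXIII = 313, DLIX = 559
652 + 313 = 965
965 + 559 = 1524

MDXXIV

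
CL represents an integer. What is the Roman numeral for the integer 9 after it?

CL = 150
150 + 9 = 159

CLIX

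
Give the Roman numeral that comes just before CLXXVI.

CLXXVI = 176, so the previous integer is 176 - 1 = 175

CLXXV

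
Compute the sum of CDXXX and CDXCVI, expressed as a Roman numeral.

CDXXX = 430
CDXCVI = 496
430 + 496 = 926

CMXXVI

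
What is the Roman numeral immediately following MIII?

MIII = 1003; next is 1004

MIV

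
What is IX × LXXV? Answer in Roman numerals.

IX = 9
LXXV = 75
9 × 75 = 675

DCLXXV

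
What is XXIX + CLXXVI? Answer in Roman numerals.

XXIX = 29
CLXXVI = 176
29 + 176 = 205

CCV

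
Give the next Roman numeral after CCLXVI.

CCLXVI = 266; next is 267

CCLXVII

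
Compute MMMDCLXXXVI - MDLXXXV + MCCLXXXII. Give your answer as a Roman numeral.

MMMDCLXXXVI = 3686, MDLXXXV = 1585, MCCLXXXII = 1282
3686 - 1585 = 2101
2101 + 1282 = 3383

MMMCCCLXXXIII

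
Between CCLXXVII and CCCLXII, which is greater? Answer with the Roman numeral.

CCLXXVII = 277
CCCLXII = 362
362 is larger

CCCLXII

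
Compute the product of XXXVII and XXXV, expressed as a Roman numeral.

XXXVII = 37
XXXV = 35
37 × 35 = 1295

MCCXCV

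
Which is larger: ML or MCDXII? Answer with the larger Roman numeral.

ML = 1050
MCDXII = 1412
1412 is larger

MCDXII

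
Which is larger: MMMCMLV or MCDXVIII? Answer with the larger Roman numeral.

MMMCMLV = 3955
MCDXVIII = 1418
3955 is larger

MMMCMLV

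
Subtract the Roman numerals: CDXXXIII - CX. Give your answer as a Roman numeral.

CDXXXIII = 433
CX = 110
433 - 110 = 323

CCCXXIII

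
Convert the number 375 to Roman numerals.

Convert 375 to Roman numerals:
  375 contains 3×100 (CCC)
  75 contains 1×50 (L)
  25 contains 2×10 (XX)
  5 contains 1×5 (V)

CCCLXXV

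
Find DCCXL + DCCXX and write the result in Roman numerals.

DCCXL = 740
DCCXX = 720
740 + 720 = 1460

MCDLX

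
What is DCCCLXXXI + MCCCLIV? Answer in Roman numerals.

DCCCLXXXI = 881
MCCCLIV = 1354
881 + 1354 = 2235

MMCCXXXV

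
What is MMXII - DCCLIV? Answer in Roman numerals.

MMXII = 2012
DCCLIV = 754
2012 - 754 = 1258

MCCLVIII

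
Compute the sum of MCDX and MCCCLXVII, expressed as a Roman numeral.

MCDX = 1410
MCCCLXVII = 1367
1410 + 1367 = 2777

MMDCCLXXVII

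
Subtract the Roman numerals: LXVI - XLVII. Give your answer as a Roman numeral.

LXVI = 66
XLVII = 47
66 - 47 = 19

XIX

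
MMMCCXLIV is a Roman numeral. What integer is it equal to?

MMMCCXLIV: M=1000, M=1000, M=1000, C=100, C=100, XL=40, IV=4
1000 + 1000 + 1000 + 100 + 100 + 40 + 4 = 3244

3244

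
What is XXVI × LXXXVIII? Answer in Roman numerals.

XXVI = 26
LXXXVIII = 88
26 × 88 = 2288

MMCCLXXXVIII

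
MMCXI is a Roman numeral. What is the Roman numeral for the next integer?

MMCXI = 2111; next is 2112

MMCXII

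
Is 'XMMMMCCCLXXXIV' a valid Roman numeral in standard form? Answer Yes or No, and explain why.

'XMMMMCCCLXXXIV': More than 3 consecutive M's

No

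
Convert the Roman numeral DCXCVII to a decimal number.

DCXCVII: D=500, C=100, XC=90, V=5, I=1, I=1
500 + 100 + 90 + 5 + 1 + 1 = 697

697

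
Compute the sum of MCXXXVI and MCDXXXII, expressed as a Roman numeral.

MCXXXVI = 1136
MCDXXXII = 1432
1136 + 1432 = 2568

MMDLXVIII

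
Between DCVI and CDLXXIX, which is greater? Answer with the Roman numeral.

DCVI = 606
CDLXXIX = 479
606 is larger

DCVI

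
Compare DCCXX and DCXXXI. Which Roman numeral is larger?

DCCXX = 720
DCXXXI = 631
720 is larger

DCCXX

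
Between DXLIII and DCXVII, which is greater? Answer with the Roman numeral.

DXLIII = 543
DCXVII = 617
617 is larger

DCXVII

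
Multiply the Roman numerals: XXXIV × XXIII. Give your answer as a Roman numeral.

XXXIV = 34
XXIII = 23
34 × 23 = 782

DCCLXXXII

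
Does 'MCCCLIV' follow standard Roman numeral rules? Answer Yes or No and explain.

'MCCCLIV': Check the rules: uses only the symbols I, V, X, L, C, D, M; no symbol is repeated more than three times in a row; V, L and D each appear at most once; the only place a smaller symbol precedes a larger one is the allowed subtractive pair IV, the symbol right after such a pair (if any) is smaller than the pair's first symbol, and otherwise the values never increase from left to right. Value: M (1000) + C (100) + C (100) + C (100) + L (50) + IV (4) = 1354. So it is a valid standard Roman numeral.

Yes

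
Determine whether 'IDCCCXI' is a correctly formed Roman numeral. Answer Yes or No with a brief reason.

'IDCCCXI': Invalid subtractive combination: ID

No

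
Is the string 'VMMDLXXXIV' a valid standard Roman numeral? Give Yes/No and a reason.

'VMMDLXXXIV': V should not appear more than once

No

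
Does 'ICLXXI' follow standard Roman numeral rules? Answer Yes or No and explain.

'ICLXXI': Invalid subtractive combination: IC

No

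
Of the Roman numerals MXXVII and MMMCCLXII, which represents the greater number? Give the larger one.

MXXVII = 1027
MMMCCLXII = 3262
3262 is larger

MMMCCLXII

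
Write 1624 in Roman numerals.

Convert 1624 to Roman numerals:
  1624 contains 1×1000 (M)
  624 contains 1×500 (D)
  124 contains 1×100 (C)
  24 contains 2×10 (XX)
  4 contains 1×4 (IV)

MDCXXIV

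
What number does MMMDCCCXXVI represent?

MMMDCCCXXVI: M=1000, M=1000, M=1000, D=500, C=100, C=100, C=100, X=10, X=10, V=5, I=1
1000 + 1000 + 1000 + 500 + 100 + 100 + 100 + 10 + 10 + 5 + 1 = 3826

3826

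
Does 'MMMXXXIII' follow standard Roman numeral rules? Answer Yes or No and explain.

'MMMXXXIII': Check the rules: uses only the symbols I, V, X, L, C, D, M; no symbol is repeated more than three times in a row; V, L and D each appear at most once; no smaller symbol precedes a larger one (values never increase from left to right). Value: M (1000) + M (1000) + M (1000) + X (10) + X (10) + X (10) + I (1) + I (1) + I (1) = 3033. So it is a valid standard Roman numeral.

Yes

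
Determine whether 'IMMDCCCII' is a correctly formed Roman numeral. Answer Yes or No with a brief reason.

'IMMDCCCII': Invalid subtractive combination: IM

No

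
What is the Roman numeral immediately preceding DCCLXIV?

DCCLXIV = 764; previous is 763

DCCLXIII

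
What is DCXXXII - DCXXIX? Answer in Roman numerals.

DCXXXII = 632
DCXXIX = 629
632 - 629 = 3

III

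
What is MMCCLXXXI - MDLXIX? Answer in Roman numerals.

MMCCLXXXI = 2281
MDLXIX = 1569
2281 - 1569 = 712

DCCXII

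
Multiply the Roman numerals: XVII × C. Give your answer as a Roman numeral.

XVII = 17
C = 100
17 × 100 = 1700

MDCC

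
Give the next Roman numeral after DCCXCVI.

DCCXCVI = 796; next is 797

DCCXCVII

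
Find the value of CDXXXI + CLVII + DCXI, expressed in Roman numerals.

CDXXXI = 431, CLVII = 157, DCXI = 611
431 + 157 = 588
588 + 611 = 1199

MCXCIX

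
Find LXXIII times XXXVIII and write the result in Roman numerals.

LXXIII = 73
XXXVIII = 38
73 × 38 = 2774

MMDCCLXXIV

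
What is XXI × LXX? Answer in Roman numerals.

XXI = 21
LXX = 70
21 × 70 = 1470

MCDLXX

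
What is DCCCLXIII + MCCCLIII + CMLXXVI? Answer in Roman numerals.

DCCCLXIII = 863, MCCCLIII = 1353, CMLXXVI = 976
863 + 1353 = 2216
2216 + 976 = 3192

MMMCXCII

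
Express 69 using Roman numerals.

Convert 69 to Roman numerals:
  69 contains 1×50 (L)
  19 contains 1×10 (X)
  9 contains 1×9 (IX)

LXIX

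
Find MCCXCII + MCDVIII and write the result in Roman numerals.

MCCXCII = 1292
MCDVIII = 1408
1292 + 1408 = 2700

MMDCC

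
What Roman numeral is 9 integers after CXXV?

CXXV = 125
125 + 9 = 134

CXXXIV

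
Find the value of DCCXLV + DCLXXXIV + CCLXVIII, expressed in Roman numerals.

DCCXLV = 745, DCLXXXIV = 684, CCLXVIII = 268
745 + 684 = 1429
1429 + 268 = 1697

MDCXCVII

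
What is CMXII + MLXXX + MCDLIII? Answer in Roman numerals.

CMXII = 912, MLXXX = 1080, MCDLIII = 1453
912 + 1080 = 1992
1992 + 1453 = 3445

MMMCDXLV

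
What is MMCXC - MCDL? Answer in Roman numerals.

MMCXC = 2190
MCDL = 1450
2190 - 1450 = 740

DCCXL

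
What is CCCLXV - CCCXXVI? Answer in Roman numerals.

CCCLXV = 365
CCCXXVI = 326
365 - 326 = 39

XXXIX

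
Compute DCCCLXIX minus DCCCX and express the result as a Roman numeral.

DCCCLXIX = 869
DCCCX = 810
869 - 810 = 59

LIX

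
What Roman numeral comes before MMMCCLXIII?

MMMCCLXIII = 3263; previous is 3262

MMMCCLXII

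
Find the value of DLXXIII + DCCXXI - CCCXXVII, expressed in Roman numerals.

DLXXIII = 573, DCCXXI = 721, CCCXXVII = 327
573 + 721 = 1294
1294 - 327 = 967

CMLXVII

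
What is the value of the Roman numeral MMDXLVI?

MMDXLVI: M=1000, M=1000, D=500, XL=40, V=5, I=1
1000 + 1000 + 500 + 40 + 5 + 1 = 2546

2546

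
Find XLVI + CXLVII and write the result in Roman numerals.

XLVI = 46
CXLVII = 147
46 + 147 = 193

CXCIII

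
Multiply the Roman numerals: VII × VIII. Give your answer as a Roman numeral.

VII = 7
VIII = 8
7 × 8 = 56

LVI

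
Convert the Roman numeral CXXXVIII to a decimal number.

CXXXVIII: C=100, X=10, X=10, X=10, V=5, I=1, I=1, I=1
100 + 10 + 10 + 10 + 5 + 1 + 1 + 1 = 138

138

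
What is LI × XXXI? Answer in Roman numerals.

LI = 51
XXXI = 31
51 × 31 = 1581

MDLXXXI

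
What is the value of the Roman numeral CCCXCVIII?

CCCXCVIII: C=100, C=100, C=100, XC=90, V=5, I=1, I=1, I=1
100 + 100 + 100 + 90 + 5 + 1 + 1 + 1 = 398

398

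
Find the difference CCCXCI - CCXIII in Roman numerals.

CCCXCI = 391
CCXIII = 213
391 - 213 = 178

CLXXVIII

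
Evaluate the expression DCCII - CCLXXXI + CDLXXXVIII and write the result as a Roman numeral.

DCCII = 702, CCLXXXI = 281, CDLXXXVIII = 488
702 - 281 = 421
421 + 488 = 909

CMIX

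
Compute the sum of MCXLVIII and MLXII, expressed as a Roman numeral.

MCXLVIII = 1148
MLXII = 1062
1148 + 1062 = 2210

MMCCX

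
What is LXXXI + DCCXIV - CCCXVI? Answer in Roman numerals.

LXXXI = 81, DCCXIV = 714, CCCXVI = 316
81 + 714 = 795
795 - 316 = 479

CDLXXIX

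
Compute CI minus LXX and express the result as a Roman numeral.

CI = 101
LXX = 70
101 - 70 = 31

XXXI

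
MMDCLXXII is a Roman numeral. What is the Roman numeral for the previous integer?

MMDCLXXII = 2672, so the previous integer is 2672 - 1 = 2671

MMDCLXXI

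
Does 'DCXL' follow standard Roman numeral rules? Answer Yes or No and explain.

'DCXL': Check the rules: uses only the symbols I, V, X, L, C, D, M; no symbol is repeated more than three times in a row; V, L and D each appear at most once; the only place a smaller symbol precedes a larger one is the allowed subtractive pair XL, the symbol right after such a pair (if any) is smaller than the pair's first symbol, and otherwise the values never increase from left to right. Value: D (500) + C (100) + XL (40) = 640. So it is a valid standard Roman numeral.

Yes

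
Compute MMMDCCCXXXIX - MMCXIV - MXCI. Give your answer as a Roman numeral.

MMMDCCCXXXIX = 3839, MMCXIV = 2114, MXCI = 1091
3839 - 2114 = 1725
1725 - 1091 = 634

DCXXXIV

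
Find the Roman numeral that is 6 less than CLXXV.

CLXXV = 175
175 - 6 = 169

CLXIX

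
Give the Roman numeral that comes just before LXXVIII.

LXXVIII = 78, so the previous integer is 78 - 1 = 77

LXXVII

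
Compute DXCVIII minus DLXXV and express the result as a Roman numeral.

DXCVIII = 598
DLXXV = 575
598 - 575 = 23

XXIII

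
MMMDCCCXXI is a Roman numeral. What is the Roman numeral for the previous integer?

MMMDCCCXXI = 3821, so the previous integer is 3821 - 1 = 3820

MMMDCCCXX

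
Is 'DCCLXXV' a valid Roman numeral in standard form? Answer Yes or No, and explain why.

'DCCLXXV': Check the rules: uses only the symbols I, V, X, L, C, D, M; no symbol is repeated more than three times in a row; V, L and D each appear at most once; no smaller symbol precedes a larger one (values never increase from left to right). Value: D (500) + C (100) + C (100) + L (50) + X (10) + X (10) + V (5) = 775. So it is a valid standard Roman numeral.

Yes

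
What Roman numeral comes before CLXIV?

CLXIV = 164; previous is 163

CLXIII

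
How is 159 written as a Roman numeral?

Convert 159 to Roman numerals:
  159 contains 1×100 (C)
  59 contains 1×50 (L)
  9 contains 1×9 (IX)

CLIX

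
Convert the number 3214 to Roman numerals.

Convert 3214 to Roman numerals:
  3214 contains 3×1000 (MMM)
  214 contains 2×100 (CC)
  14 contains 1×10 (X)
  4 contains 1×4 (IV)

MMMCCXIV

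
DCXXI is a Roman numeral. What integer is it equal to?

DCXXI: D=500, C=100, X=10, X=10, I=1
500 + 100 + 10 + 10 + 1 = 621

621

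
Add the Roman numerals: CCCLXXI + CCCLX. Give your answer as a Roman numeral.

CCCLXXI = 371
CCCLX = 360
371 + 360 = 731

DCCXXXI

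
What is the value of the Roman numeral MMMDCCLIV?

MMMDCCLIV: M=1000, M=1000, M=1000, D=500, C=100, C=100, L=50, IV=4
1000 + 1000 + 1000 + 500 + 100 + 100 + 50 + 4 = 3754

3754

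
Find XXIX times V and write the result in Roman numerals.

XXIX = 29
V = 5
29 × 5 = 145

CXLV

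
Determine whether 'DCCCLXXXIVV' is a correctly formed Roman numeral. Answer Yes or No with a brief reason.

'DCCCLXXXIVV': V should not appear more than once

No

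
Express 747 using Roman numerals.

Convert 747 to Roman numerals:
  747 contains 1×500 (D)
  247 contains 2×100 (CC)
  47 contains 1×40 (XL)
  7 contains 1×5 (V)
  2 contains 2×1 (II)

DCCXLVII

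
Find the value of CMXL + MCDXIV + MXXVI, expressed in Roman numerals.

CMXL = 940, MCDXIV = 1414, MXXVI = 1026
940 + 1414 = 2354
2354 + 1026 = 3380

MMMCCCLXXX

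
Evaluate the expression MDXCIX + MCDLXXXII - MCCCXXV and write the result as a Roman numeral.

MDXCIX = 1599, MCDLXXXII = 1482, MCCCXXV = 1325
1599 + 1482 = 3081
3081 - 1325 = 1756

MDCCLVI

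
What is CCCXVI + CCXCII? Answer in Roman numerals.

CCCXVI = 316
CCXCII = 292
316 + 292 = 608

DCVIII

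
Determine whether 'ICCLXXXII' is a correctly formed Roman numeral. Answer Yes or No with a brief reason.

'ICCLXXXII': Invalid subtractive combination: IC

No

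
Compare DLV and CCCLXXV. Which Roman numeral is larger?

DLV = 555
CCCLXXV = 375
555 is larger

DLV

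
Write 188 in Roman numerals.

Convert 188 to Roman numerals:
  188 contains 1×100 (C)
  88 contains 1×50 (L)
  38 contains 3×10 (XXX)
  8 contains 1×5 (V)
  3 contains 3×1 (III)

CLXXXVIII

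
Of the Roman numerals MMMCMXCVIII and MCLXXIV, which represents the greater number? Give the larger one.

MMMCMXCVIII = 3998
MCLXXIV = 1174
3998 is larger

MMMCMXCVIII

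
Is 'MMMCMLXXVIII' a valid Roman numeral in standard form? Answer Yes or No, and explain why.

'MMMCMLXXVIII': Check the rules: uses only the symbols I, V, X, L, C, D, M; no symbol is repeated more than three times in a row; V, L and D each appear at most once; the only place a smaller symbol precedes a larger one is the allowed subtractive pair CM, the symbol right after such a pair (if any) is smaller than the pair's first symbol, and otherwise the values never increase from left to right. Value: M (1000) + M (1000) + M (1000) + CM (900) + L (50) + X (10) + X (10) + V (5) + I (1) + I (1) + I (1) = 3978. So it is a valid standard Roman numeral.

Yes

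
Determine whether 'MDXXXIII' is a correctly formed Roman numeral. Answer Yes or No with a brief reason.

'MDXXXIII': Check the rules: uses only the symbols I, V, X, L, C, D, M; no symbol is repeated more than three times in a row; V, L and D each appear at most once; no smaller symbol precedes a larger one (values never increase from left to right). Value: M (1000) + D (500) + X (10) + X (10) + X (10) + I (1) + I (1) + I (1) = 1533. So it is a valid standard Roman numeral.

Yes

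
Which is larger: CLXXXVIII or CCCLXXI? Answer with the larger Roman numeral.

CLXXXVIII = 188
CCCLXXI = 371
371 is larger

CCCLXXI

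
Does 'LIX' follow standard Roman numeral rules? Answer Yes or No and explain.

'LIX': Check the rules: uses only the symbols I, V, X, L, C, D, M; no symbol is repeated more than three times in a row; V, L and D each appear at most once; the only place a smaller symbol precedes a larger one is the allowed subtractive pair IX, the symbol right after such a pair (if any) is smaller than the pair's first symbol, and otherwise the values never increase from left to right. Value: L (50) + IX (9) = 59. So it is a valid standard Roman numeral.

Yes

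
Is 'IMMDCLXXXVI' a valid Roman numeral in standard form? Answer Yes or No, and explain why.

'IMMDCLXXXVI': Invalid subtractive combination: IM

No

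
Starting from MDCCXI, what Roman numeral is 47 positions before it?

MDCCXI = 1711
1711 - 47 = 1664

MDCLXIV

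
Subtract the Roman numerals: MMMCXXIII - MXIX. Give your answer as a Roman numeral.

MMMCXXIII = 3123
MXIX = 1019
3123 - 1019 = 2104

MMCIV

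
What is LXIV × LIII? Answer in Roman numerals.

LXIV = 64
LIII = 53
64 × 53 = 3392

MMMCCCXCII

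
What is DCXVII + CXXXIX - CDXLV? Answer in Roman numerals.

DCXVII = 617, CXXXIX = 139, CDXLV = 445
617 + 139 = 756
756 - 445 = 311

CCCXI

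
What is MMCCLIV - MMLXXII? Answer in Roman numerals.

MMCCLIV = 2254
MMLXXII = 2072
2254 - 2072 = 182

CLXXXII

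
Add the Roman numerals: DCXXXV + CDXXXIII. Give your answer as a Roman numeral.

DCXXXV = 635
CDXXXIII = 433
635 + 433 = 1068

MLXVIII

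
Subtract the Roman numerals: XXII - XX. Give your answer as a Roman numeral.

XXII = 22
XX = 20
22 - 20 = 2

II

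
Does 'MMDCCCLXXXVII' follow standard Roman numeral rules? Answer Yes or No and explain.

'MMDCCCLXXXVII': Check the rules: uses only the symbols I, V, X, L, C, D, M; no symbol is repeated more than three times in a row; V, L and D each appear at most once; no smaller symbol precedes a larger one (values never increase from left to right). Value: M (1000) + M (1000) + D (500) + C (100) + C (100) + C (100) + L (50) + X (10) + X (10) + X (10) + V (5) + I (1) + I (1) = 2887. So it is a valid standard Roman numeral.

Yes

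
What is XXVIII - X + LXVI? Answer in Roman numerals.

XXVIII = 28, X = 10, LXVI = 66
28 - 10 = 18
18 + 66 = 84

LXXXIV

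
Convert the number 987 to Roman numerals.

Convert 987 to Roman numerals:
  987 contains 1×900 (CM)
  87 contains 1×50 (L)
  37 contains 3×10 (XXX)
  7 contains 1×5 (V)
  2 contains 2×1 (II)

CMLXXXVII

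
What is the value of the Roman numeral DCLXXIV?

DCLXXIV: D=500, C=100, L=50, X=10, X=10, IV=4
500 + 100 + 50 + 10 + 10 + 4 = 674

674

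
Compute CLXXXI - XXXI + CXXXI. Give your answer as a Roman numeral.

CLXXXI = 181, XXXI = 31, CXXXI = 131
181 - 31 = 150
150 + 131 = 281

CCLXXXI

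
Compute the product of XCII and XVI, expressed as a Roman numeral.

XCII = 92
XVI = 16
92 × 16 = 1472

MCDLXXII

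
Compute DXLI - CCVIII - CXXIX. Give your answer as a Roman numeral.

DXLI = 541, CCVIII = 208, CXXIX = 129
541 - 208 = 333
333 - 129 = 204

CCIV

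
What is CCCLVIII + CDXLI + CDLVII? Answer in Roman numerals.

CCCLVIII = 358, CDXLI = 441, CDLVII = 457
358 + 441 = 799
799 + 457 = 1256

MCCLVI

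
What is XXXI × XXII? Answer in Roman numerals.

XXXI = 31
XXII = 22
31 × 22 = 682

DCLXXXII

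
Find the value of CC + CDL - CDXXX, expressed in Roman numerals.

CC = 200, CDL = 450, CDXXX = 430
200 + 450 = 650
650 - 430 = 220

CCXX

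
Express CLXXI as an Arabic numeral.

CLXXI: C=100, L=50, X=10, X=10, I=1
100 + 50 + 10 + 10 + 1 = 171

171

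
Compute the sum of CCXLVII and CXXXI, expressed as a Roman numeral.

CCXLVII = 247
CXXXI = 131
247 + 131 = 378

CCCLXXVIII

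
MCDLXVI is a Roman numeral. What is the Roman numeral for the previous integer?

MCDLXVI = 1466; previous is 1465

MCDLXV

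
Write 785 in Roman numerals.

Convert 785 to Roman numerals:
  785 contains 1×500 (D)
  285 contains 2×100 (CC)
  85 contains 1×50 (L)
  35 contains 3×10 (XXX)
  5 contains 1×5 (V)

DCCLXXXV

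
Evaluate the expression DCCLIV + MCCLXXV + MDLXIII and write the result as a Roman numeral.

DCCLIV = 754, MCCLXXV = 1275, MDLXIII = 1563
754 + 1275 = 2029
2029 + 1563 = 3592

MMMDXCII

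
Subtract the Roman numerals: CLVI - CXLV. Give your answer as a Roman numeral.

CLVI = 156
CXLV = 145
156 - 145 = 11

XI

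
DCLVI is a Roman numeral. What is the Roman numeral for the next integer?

DCLVI = 656; next is 657

DCLVII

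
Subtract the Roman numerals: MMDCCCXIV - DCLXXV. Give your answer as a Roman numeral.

MMDCCCXIV = 2814
DCLXXV = 675
2814 - 675 = 2139

MMCXXXIX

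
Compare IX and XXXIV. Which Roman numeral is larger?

IX = 9
XXXIV = 34
34 is larger

XXXIV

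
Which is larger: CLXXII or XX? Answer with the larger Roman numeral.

CLXXII = 172
XX = 20
172 is larger

CLXXII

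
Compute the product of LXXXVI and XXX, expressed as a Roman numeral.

LXXXVI = 86
XXX = 30
86 × 30 = 2580

MMDLXXX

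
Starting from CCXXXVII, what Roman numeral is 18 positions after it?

CCXXXVII = 237
237 + 18 = 255

CCLV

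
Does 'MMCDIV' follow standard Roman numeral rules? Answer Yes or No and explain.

'MMCDIV': Check the rules: uses only the symbols I, V, X, L, C, D, M; no symbol is repeated more than three times in a row; V, L and D each appear at most once; the only places a smaller symbol precedes a larger one are the allowed subtractive pairs CD, IV, the symbol right after such a pair (if any) is smaller than the pair's first symbol, and otherwise the values never increase from left to right. Value: M (1000) + M (1000) + CD (400) + IV (4) = 2404. So it is a valid standard Roman numeral.

Yes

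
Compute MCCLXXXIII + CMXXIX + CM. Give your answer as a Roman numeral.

MCCLXXXIII = 1283, CMXXIX = 929, CM = 900
1283 + 929 = 2212
2212 + 900 = 3112

MMMCXII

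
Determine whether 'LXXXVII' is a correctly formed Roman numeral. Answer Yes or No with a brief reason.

'LXXXVII': Check the rules: uses only the symbols I, V, X, L, C, D, M; no symbol is repeated more than three times in a row; V, L and D each appear at most once; no smaller symbol precedes a larger one (values never increase from left to right). Value: L (50) + X (10) + X (10) + X (10) + V (5) + I (1) + I (1) = 87. So it is a valid standard Roman numeral.

Yes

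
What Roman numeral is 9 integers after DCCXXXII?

DCCXXXII = 732
732 + 9 = 741

DCCXLI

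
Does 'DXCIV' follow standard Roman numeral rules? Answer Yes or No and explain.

'DXCIV': Check the rules: uses only the symbols I, V, X, L, C, D, M; no symbol is repeated more than three times in a row; V, L and D each appear at most once; the only places a smaller symbol precedes a larger one are the allowed subtractive pairs XC, IV, the symbol right after such a pair (if any) is smaller than the pair's first symbol, and otherwise the values never increase from left to right. Value: D (500) + XC (90) + IV (4) = 594. So it is a valid standard Roman numeral.

Yes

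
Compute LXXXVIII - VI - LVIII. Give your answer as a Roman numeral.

LXXXVIII = 88, VI = 6, LVIII = 58
88 - 6 = 82
82 - 58 = 24

XXIV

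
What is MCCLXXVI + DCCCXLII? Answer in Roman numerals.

MCCLXXVI = 1276
DCCCXLII = 842
1276 + 842 = 2118

MMCXVIII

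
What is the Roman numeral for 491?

Convert 491 to Roman numerals:
  491 contains 1×400 (CD)
  91 contains 1×90 (XC)
  1 contains 1×1 (I)

CDXCI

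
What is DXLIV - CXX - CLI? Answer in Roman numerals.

DXLIV = 544, CXX = 120, CLI = 151
544 - 120 = 424
424 - 151 = 273

CCLXXIII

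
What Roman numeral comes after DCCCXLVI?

DCCCXLVI = 846, so the next integer is 846 + 1 = 847

DCCCXLVII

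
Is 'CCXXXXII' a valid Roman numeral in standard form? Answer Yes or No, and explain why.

'CCXXXXII': More than 3 consecutive X's

No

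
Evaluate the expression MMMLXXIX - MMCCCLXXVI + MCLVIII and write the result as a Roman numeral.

MMMLXXIX = 3079, MMCCCLXXVI = 2376, MCLVIII = 1158
3079 - 2376 = 703
703 + 1158 = 1861

MDCCCLXI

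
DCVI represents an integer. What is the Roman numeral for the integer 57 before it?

DCVI = 606
606 - 57 = 549

DXLIX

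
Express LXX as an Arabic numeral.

LXX: L=50, X=10, X=10
50 + 10 + 10 = 70

70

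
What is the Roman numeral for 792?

Convert 792 to Roman numerals:
  792 contains 1×500 (D)
  292 contains 2×100 (CC)
  92 contains 1×90 (XC)
  2 contains 2×1 (II)

DCCXCII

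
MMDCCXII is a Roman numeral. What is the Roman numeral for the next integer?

MMDCCXII = 2712; next is 2713

MMDCCXIII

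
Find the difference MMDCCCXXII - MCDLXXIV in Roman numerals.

MMDCCCXXII = 2822
MCDLXXIV = 1474
2822 - 1474 = 1348

MCCCXLVIII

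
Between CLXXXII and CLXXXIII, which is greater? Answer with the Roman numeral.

CLXXXII = 182
CLXXXIII = 183
183 is larger

CLXXXIII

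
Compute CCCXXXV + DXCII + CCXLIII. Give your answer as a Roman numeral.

CCCXXXV = 335, DXCII = 592, CCXLIII = 243
335 + 592 = 927
927 + 243 = 1170

MCLXX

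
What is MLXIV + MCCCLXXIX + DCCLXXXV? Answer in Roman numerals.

MLXIV = 1064, MCCCLXXIX = 1379, DCCLXXXV = 785
1064 + 1379 = 2443
2443 + 785 = 3228

MMMCCXXVIII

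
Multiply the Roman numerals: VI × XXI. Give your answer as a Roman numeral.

VI = 6
XXI = 21
6 × 21 = 126

CXXVI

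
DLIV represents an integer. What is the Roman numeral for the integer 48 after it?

DLIV = 554
554 + 48 = 602

DCII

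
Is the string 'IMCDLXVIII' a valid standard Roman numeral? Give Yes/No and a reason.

'IMCDLXVIII': Invalid subtractive combination: IM

No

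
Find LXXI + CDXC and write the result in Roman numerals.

LXXI = 71
CDXC = 490
71 + 490 = 561

DLXI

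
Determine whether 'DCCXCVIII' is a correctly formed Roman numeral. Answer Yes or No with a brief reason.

'DCCXCVIII': Check the rules: uses only the symbols I, V, X, L, C, D, M; no symbol is repeated more than three times in a row; V, L and D each appear at most once; the only place a smaller symbol precedes a larger one is the allowed subtractive pair XC, the symbol right after such a pair (if any) is smaller than the pair's first symbol, and otherwise the values never increase from left to right. Value: D (500) + C (100) + C (100) + XC (90) + V (5) + I (1) + I (1) + I (1) = 798. So it is a valid standard Roman numeral.

Yes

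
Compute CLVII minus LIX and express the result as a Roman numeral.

CLVII = 157
LIX = 59
157 - 59 = 98

XCVIII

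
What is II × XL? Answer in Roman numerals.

II = 2
XL = 40
2 × 40 = 80

LXXX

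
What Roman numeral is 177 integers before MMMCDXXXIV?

MMMCDXXXIV = 3434
3434 - 177 = 3257

MMMCCLVII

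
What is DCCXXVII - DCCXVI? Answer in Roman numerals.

DCCXXVII = 727
DCCXVI = 716
727 - 716 = 11

XI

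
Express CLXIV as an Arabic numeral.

CLXIV: C=100, L=50, X=10, IV=4
100 + 50 + 10 + 4 = 164

164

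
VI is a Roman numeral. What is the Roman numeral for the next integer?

VI = 6, so the next integer is 6 + 1 = 7

VII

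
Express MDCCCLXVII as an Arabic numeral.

MDCCCLXVII: M=1000, D=500, C=100, C=100, C=100, L=50, X=10, V=5, I=1, I=1
1000 + 500 + 100 + 100 + 100 + 50 + 10 + 5 + 1 + 1 = 1867

1867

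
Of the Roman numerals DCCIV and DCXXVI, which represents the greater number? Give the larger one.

DCCIV = 704
DCXXVI = 626
704 is larger

DCCIV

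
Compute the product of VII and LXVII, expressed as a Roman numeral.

VII = 7
LXVII = 67
7 × 67 = 469

CDLXIX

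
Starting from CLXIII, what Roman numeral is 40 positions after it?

CLXIII = 163
163 + 40 = 203

CCIII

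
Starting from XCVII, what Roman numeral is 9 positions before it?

XCVII = 97
97 - 9 = 88

LXXXVIII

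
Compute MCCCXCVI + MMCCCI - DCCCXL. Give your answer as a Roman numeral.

MCCCXCVI = 1396, MMCCCI = 2301, DCCCXL = 840
1396 + 2301 = 3697
3697 - 840 = 2857

MMDCCCLVII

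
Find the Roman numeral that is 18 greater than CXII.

CXII = 112
112 + 18 = 130

CXXX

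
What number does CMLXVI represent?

CMLXVI: CM=900, L=50, X=10, V=5, I=1
900 + 50 + 10 + 5 + 1 = 966

966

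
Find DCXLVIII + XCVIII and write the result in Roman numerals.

DCXLVIII = 648
XCVIII = 98
648 + 98 = 746

DCCXLVI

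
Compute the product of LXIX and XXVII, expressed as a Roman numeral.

LXIX = 69
XXVII = 27
69 × 27 = 1863

MDCCCLXIII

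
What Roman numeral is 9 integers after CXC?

CXC = 190
190 + 9 = 199

CXCIX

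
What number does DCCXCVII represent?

DCCXCVII: D=500, C=100, C=100, XC=90, V=5, I=1, I=1
500 + 100 + 100 + 90 + 5 + 1 + 1 = 797

797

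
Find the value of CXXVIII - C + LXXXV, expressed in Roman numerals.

CXXVIII = 128, C = 100, LXXXV = 85
128 - 100 = 28
28 + 85 = 113

CXIII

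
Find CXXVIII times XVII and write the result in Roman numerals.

CXXVIII = 128
XVII = 17
128 × 17 = 2176

MMCLXXVI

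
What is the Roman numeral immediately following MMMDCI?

MMMDCI = 3601; next is 3602

MMMDCII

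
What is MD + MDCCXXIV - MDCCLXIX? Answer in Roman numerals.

MD = 1500, MDCCXXIV = 1724, MDCCLXIX = 1769
1500 + 1724 = 3224
3224 - 1769 = 1455

MCDLV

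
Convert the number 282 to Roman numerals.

Convert 282 to Roman numerals:
  282 contains 2×100 (CC)
  82 contains 1×50 (L)
  32 contains 3×10 (XXX)
  2 contains 2×1 (II)

CCLXXXII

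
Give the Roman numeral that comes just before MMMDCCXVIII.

MMMDCCXVIII = 3718, so the previous integer is 3718 - 1 = 3717

MMMDCCXVII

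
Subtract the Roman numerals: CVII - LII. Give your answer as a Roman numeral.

CVII = 107
LII = 52
107 - 52 = 55

LV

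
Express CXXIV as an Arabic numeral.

CXXIV: C=100, X=10, X=10, IV=4
100 + 10 + 10 + 4 = 124

124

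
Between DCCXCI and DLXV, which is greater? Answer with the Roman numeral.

DCCXCI = 791
DLXV = 565
791 is larger

DCCXCI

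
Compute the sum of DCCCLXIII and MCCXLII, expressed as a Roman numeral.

DCCCLXIII = 863
MCCXLII = 1242
863 + 1242 = 2105

MMCV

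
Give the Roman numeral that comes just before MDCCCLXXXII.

MDCCCLXXXII = 1882; previous is 1881

MDCCCLXXXI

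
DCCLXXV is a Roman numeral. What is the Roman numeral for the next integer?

DCCLXXV = 775; next is 776

DCCLXXVI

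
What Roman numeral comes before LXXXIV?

LXXXIV = 84; previous is 83

LXXXIII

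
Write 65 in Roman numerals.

Convert 65 to Roman numerals:
  65 contains 1×50 (L)
  15 contains 1×10 (X)
  5 contains 1×5 (V)

LXV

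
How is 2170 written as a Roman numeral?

Convert 2170 to Roman numerals:
  2170 contains 2×1000 (MM)
  170 contains 1×100 (C)
  70 contains 1×50 (L)
  20 contains 2×10 (XX)

MMCLXX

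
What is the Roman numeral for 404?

Convert 404 to Roman numerals:
  404 contains 1×400 (CD)
  4 contains 1×4 (IV)

CDIV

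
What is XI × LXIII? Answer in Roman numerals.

XI = 11
LXIII = 63
11 × 63 = 693

DCXCIII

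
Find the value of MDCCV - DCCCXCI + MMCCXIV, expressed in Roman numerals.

MDCCV = 1705, DCCCXCI = 891, MMCCXIV = 2214
1705 - 891 = 814
814 + 2214 = 3028

MMMXXVIII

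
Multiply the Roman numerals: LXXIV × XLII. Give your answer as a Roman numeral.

LXXIV = 74
XLII = 42
74 × 42 = 3108

MMMCVIII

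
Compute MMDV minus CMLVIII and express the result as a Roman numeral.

MMDV = 2505
CMLVIII = 958
2505 - 958 = 1547

MDXLVII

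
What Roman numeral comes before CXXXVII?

CXXXVII = 137, so the previous integer is 137 - 1 = 136

CXXXVI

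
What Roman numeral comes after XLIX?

XLIX = 49; next is 50

L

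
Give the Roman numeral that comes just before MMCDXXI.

MMCDXXI = 2421, so the previous integer is 2421 - 1 = 2420

MMCDXX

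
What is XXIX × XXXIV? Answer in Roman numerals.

XXIX = 29
XXXIV = 34
29 × 34 = 986

CMLXXXVI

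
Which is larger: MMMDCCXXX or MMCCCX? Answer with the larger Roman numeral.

MMMDCCXXX = 3730
MMCCCX = 2310
3730 is larger

MMMDCCXXX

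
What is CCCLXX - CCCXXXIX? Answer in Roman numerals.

CCCLXX = 370
CCCXXXIX = 339
370 - 339 = 31

XXXI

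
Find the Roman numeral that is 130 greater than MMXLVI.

MMXLVI = 2046
2046 + 130 = 2176

MMCLXXVI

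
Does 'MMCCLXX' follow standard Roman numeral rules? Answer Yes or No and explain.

'MMCCLXX': Check the rules: uses only the symbols I, V, X, L, C, D, M; no symbol is repeated more than three times in a row; V, L and D each appear at most once; no smaller symbol precedes a larger one (values never increase from left to right). Value: M (1000) + M (1000) + C (100) + C (100) + L (50) + X (10) + X (10) = 2270. So it is a valid standard Roman numeral.

Yes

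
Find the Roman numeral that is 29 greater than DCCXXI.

DCCXXI = 721
721 + 29 = 750

DCCL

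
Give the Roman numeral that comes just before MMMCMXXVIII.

MMMCMXXVIII = 3928, so the previous integer is 3928 - 1 = 3927

MMMCMXXVII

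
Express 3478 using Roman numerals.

Convert 3478 to Roman numerals:
  3478 contains 3×1000 (MMM)
  478 contains 1×400 (CD)
  78 contains 1×50 (L)
  28 contains 2×10 (XX)
  8 contains 1×5 (V)
  3 contains 3×1 (III)

MMMCDLXXVIII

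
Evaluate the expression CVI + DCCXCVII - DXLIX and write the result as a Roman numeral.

CVI = 106, DCCXCVII = 797, DXLIX = 549
106 + 797 = 903
903 - 549 = 354

CCCLIV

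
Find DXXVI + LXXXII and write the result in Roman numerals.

DXXVI = 526
LXXXII = 82
526 + 82 = 608

DCVIII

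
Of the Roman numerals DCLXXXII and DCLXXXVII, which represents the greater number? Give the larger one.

DCLXXXII = 682
DCLXXXVII = 687
687 is larger

DCLXXXVII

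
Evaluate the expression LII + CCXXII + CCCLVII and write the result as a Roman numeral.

LII = 52, CCXXII = 222, CCCLVII = 357
52 + 222 = 274
274 + 357 = 631

DCXXXI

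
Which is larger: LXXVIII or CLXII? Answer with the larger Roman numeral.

LXXVIII = 78
CLXII = 162
162 is larger

CLXII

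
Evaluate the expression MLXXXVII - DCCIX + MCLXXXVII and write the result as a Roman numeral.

MLXXXVII = 1087, DCCIX = 709, MCLXXXVII = 1187
1087 - 709 = 378
378 + 1187 = 1565

MDLXV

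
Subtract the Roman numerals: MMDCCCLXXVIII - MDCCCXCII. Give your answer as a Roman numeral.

MMDCCCLXXVIII = 2878
MDCCCXCII = 1892
2878 - 1892 = 986

CMLXXXVI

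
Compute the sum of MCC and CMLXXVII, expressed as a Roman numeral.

MCC = 1200
CMLXXVII = 977
1200 + 977 = 2177

MMCLXXVII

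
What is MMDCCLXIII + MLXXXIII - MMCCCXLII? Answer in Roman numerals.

MMDCCLXIII = 2763, MLXXXIII = 1083, MMCCCXLII = 2342
2763 + 1083 = 3846
3846 - 2342 = 1504

MDIV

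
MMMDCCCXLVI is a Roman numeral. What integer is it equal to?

MMMDCCCXLVI: M=1000, M=1000, M=1000, D=500, C=100, C=100, C=100, XL=40, V=5, I=1
1000 + 1000 + 1000 + 500 + 100 + 100 + 100 + 40 + 5 + 1 = 3846

3846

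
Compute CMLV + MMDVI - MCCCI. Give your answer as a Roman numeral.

CMLV = 955, MMDVI = 2506, MCCCI = 1301
955 + 2506 = 3461
3461 - 1301 = 2160

MMCLX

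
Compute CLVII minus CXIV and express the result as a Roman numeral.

CLVII = 157
CXIV = 114
157 - 114 = 43

XLIII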